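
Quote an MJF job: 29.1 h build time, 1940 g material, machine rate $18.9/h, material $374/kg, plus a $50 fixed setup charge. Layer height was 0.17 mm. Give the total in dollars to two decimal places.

$1325.55

Machine-time cost = 18.9 × 29.1, so $549.99.
Material cost = 374 × 1940/1000, so $725.56.
Total = 549.99 + 725.56 + 50 = $1325.55.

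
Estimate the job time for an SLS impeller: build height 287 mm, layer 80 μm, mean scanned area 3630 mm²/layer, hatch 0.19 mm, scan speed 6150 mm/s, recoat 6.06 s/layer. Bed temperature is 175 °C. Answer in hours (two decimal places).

Layer count = ceil(287 / 0.08) = 3588.
Hatch length per layer = 3630 / 0.19 = 19105.3 mm.
Per-layer scan time = 19105.3 / 6150, so 3.1066 s.
Layer cycle = 3.1066 + 6.06 = 9.1666 s.
3588 layers × 9.1666 s/layer = 32889.7608 s, i.e. 9.14 hours.

9.14 hours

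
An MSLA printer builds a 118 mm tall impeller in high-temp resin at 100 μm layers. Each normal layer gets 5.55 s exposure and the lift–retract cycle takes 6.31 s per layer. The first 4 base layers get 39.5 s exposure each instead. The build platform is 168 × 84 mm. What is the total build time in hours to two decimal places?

Number of layers: 118 / 0.1 → 1180 (rounded up).
Base layers = 4 × (39.5 + 6.31) = 183.24 s.
Remaining layers = 1176 × (5.55 + 6.31), so 13947.36 s.
Sum: 183.24 + 13947.36 = 14130.6 s → 3.93 hours.

3.93 hours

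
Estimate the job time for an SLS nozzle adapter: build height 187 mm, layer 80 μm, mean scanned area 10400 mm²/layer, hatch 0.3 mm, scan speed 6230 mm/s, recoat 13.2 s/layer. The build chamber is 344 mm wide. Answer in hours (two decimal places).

12.19 hours

Number of layers: 187 / 0.08 → 2338 (rounded up).
Per-layer scan distance: 10400 / 0.3 → 34666.7 mm.
Per-layer scan time: 34666.7 / 6230 → 5.5645 s.
Per-layer time = 5.5645 + 13.2 = 18.7645 s.
Build time = 2338 × 18.7645 = 43871.401 s = 12.19 hours.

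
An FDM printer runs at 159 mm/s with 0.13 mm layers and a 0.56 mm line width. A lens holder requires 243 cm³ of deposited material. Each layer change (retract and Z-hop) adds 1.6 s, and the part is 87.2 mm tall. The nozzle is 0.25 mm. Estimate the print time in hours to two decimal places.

Extrusion cross-section = 0.13 × 0.56 = 0.0728 mm².
Toolpath length = 243 cm³ / 0.0728 mm² = 243000 / 0.0728 = 3337912.1 mm.
Print-move time = 3337912.1 / 159, so 20993.2 s.
Number of layers: 87.2 / 0.13 → 671 (rounded up).
Non-print overhead = 671 × 1.6, so 1073.6 s.
Altogether 20993.2 + 1073.6 = 22066.8 s, i.e. 6.13 hours.

6.13 hours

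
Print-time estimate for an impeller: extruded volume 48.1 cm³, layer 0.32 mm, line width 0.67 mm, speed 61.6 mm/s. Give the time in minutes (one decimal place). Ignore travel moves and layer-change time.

60.7 minutes

Line area = 0.32 × 0.67, so 0.2144 mm².
Toolpath length = 48.1 cm³ / 0.2144 mm² = 48100 / 0.2144 = 224347 mm.
Print-move time = 224347 / 61.6 = 3642 s.
In the requested units: 3642 s = 60.7 minutes.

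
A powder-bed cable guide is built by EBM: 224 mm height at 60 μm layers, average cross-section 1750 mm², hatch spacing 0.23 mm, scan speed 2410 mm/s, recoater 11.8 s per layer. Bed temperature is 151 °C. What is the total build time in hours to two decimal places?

15.51 hours

Number of layers: 224 / 0.06 → 3734 (rounded up).
Hatch length per layer: 1750 / 0.23 → 7608.7 mm.
Scan time per layer: 7608.7 / 2410 → 3.1571 s.
Time per layer = 3.1571 + 11.8 = 14.9571 s.
Total: 3734 × 14.9571 s = 55849.8114 s → 15.51 hours.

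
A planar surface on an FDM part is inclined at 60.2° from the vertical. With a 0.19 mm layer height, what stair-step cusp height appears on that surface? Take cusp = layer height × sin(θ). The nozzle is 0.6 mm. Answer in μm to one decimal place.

164.9 μm

h_c = t·sin θ = 0.19 × 0.8678 = 0.164882 mm (164.9 μm).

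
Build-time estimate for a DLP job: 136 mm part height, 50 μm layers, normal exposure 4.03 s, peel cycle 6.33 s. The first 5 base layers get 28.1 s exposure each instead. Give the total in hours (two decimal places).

7.86 hours

Number of layers: 136 / 0.05 → 2720 (rounded up).
Burn-in layers: 5 × (28.1 + 6.33) → 172.15 s.
Normal layers = 2715 × (4.03 + 6.33) = 28127.4 s.
Total = 172.15 + 28127.4 = 28299.55 s = 7.86 hours.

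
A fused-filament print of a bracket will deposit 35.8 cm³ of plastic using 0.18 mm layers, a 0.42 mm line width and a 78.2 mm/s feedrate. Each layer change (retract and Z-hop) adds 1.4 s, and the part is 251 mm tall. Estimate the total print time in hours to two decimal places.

2.22 hours

Extrusion cross-section = 0.18 × 0.42, so 0.0756 mm².
Path length: 35800 mm³ / 0.0756 mm² → 473545 mm.
Print-move time = 473545 / 78.2 = 6055.6 s.
Layers = ⌈251/0.18⌉ = 1395.
Non-print overhead = 1395 × 1.4, so 1953 s.
Total = 6055.6 + 1953 = 8008.6 s = 2.22 hours.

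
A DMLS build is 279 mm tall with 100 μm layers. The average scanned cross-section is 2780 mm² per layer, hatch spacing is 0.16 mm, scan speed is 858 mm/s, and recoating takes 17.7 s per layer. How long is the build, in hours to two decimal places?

29.41 hours

Number of layers: 279 / 0.1 → 2790 (rounded up).
Per-layer scan distance = 2780 / 0.16, so 17375 mm.
Laser time per layer = 17375 / 858, so 20.2506 s.
Time per layer: 20.2506 + 17.7 → 37.9506 s.
Total: 2790 × 37.9506 s = 105882.174 s → 29.41 hours.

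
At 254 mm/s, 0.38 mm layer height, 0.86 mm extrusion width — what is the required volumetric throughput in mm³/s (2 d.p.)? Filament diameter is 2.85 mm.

83.01

Bead cross-section = 0.38 × 0.86, so 0.3268 mm².
Q = v·A = 254 × 0.3268 = 83.01 mm³/s.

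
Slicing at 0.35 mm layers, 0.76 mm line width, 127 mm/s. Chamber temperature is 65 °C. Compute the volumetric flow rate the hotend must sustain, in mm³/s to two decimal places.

A = 0.35 × 0.76 = 0.266 mm².
Volumetric flow = 127 × 0.266 = 33.78 mm³/s.

33.78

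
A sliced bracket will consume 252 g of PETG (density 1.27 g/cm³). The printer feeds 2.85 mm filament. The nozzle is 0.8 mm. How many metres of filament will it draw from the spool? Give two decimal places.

Extruded volume: 252/1.27 = 198.4252 cm³ (198425.2 mm³).
Filament cross-section = π × (2.85/2)² = 6.3794 mm².
L = V/A = 198425.2/6.3794 = 31104.05 mm → 31.10 m.

31.10 m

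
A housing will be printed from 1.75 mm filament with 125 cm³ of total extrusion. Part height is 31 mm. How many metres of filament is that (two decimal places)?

51.97 m

Cross-section of 1.75 mm filament: π·(1.75/2)² = 2.4053 mm².
L = 125000 mm³ / 2.4053 mm² = 51968.57 mm, i.e. 51.97 m.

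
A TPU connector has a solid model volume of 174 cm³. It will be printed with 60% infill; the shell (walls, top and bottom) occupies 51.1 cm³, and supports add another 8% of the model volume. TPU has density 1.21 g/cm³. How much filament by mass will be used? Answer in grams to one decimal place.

Infill region: 174 − 51.1 → 122.9 cm³.
Deposited infill = 0.60 × 122.9 = 73.74 cm³.
Support = 0.08 × 174 = 13.92 cm³.
Total extruded: 51.1 + 73.74 + 13.92 → 138.76 cm³.
Mass = 138.76 × 1.21 = 167.8996 g.

167.9 g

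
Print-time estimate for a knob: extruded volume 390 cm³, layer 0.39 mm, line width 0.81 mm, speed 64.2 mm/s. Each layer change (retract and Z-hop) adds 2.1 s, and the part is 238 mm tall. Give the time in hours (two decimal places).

5.70 hours

Line area = 0.39 × 0.81, so 0.3159 mm².
Path length: 390000 mm³ / 0.3159 mm² → 1234567.9 mm.
Extrusion time = 1234567.9 / 64.2 = 19230 s.
Number of layers: 238 / 0.39 → 611 (rounded up).
Non-print overhead = 611 × 2.1 = 1283.1 s.
Altogether 19230 + 1283.1 = 20513.1 s, i.e. 5.70 hours.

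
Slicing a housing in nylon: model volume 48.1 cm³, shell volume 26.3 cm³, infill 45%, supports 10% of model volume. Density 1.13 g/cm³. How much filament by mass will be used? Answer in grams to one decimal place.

46.2 g

Interior volume = 48.1 − 26.3 = 21.8 cm³.
Infill deposited: 0.45 × 21.8 → 9.81 cm³.
Support: 0.10 × 48.1 → 4.81 cm³.
Total printed volume = 26.3 + 9.81 + 4.81, so 40.92 cm³.
Mass = 40.92 × 1.13 = 46.2396 g.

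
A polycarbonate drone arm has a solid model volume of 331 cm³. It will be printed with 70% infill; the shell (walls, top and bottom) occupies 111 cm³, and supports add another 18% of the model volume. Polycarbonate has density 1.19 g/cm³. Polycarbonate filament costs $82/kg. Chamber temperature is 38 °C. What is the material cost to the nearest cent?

$31.67

Interior volume: 331 − 111 → 220 cm³.
Infill volume = 0.70 × 220, so 154 cm³.
Support = 0.18 × 331, so 59.58 cm³.
Total printed volume = 111 + 154 + 59.58, so 324.58 cm³.
Mass = 324.58 × 1.19 = 386.2502 g.
Cost = 386.2502 g / 1000 × $82/kg = $31.67.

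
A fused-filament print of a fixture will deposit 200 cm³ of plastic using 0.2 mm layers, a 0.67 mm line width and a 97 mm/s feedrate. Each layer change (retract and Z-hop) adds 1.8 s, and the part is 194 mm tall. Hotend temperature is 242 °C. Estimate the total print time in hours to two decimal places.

4.76 hours

Line area: 0.2 × 0.67 → 0.134 mm².
Path length: 200000 mm³ / 0.134 mm² → 1492537.3 mm.
Extrusion time = 1492537.3 / 97 = 15387 s.
Layers = ⌈194/0.2⌉ = 970.
Layer-change overhead = 970 × 1.8 = 1746 s.
Total = 15387 + 1746 = 17133 s = 4.76 hours.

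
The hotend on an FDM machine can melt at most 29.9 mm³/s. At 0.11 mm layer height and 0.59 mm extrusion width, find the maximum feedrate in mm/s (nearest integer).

461 mm/s

Extrusion cross-section = 0.11 × 0.59, so 0.0649 mm².
Max speed = 29.9 / 0.0649 = 460.71 ≈ 461 mm/s.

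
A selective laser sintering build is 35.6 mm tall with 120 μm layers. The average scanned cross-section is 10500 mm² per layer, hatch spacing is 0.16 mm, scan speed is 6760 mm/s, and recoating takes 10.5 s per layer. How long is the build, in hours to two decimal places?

Layer count = ceil(35.6 / 0.12) = 297.
Scan path per layer = 10500 / 0.16, so 65625 mm.
Per-layer scan time = 65625 / 6760 = 9.7078 s.
Per-layer time = 9.7078 + 10.5, so 20.2078 s.
Total: 297 × 20.2078 s = 6001.7166 s → 1.67 hours.

1.67 hours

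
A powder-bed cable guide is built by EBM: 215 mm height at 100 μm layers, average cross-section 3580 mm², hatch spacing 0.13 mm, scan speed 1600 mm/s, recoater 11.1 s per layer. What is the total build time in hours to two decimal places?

Number of layers: 215 / 0.1 → 2150 (rounded up).
Per-layer scan distance: 3580 / 0.13 → 27538.5 mm.
Beam time per layer = 27538.5 / 1600, so 17.2116 s.
Per-layer time = 17.2116 + 11.1 = 28.3116 s.
Build time = 2150 × 28.3116 = 60869.94 s = 16.91 hours.

16.91 hours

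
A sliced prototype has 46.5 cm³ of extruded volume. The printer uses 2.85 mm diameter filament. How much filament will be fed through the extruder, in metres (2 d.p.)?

7.29 m

Cross-section of 2.85 mm filament: π·(2.85/2)² = 6.3794 mm².
L = 46500 mm³ / 6.3794 mm² = 7289.09 mm, i.e. 7.29 m.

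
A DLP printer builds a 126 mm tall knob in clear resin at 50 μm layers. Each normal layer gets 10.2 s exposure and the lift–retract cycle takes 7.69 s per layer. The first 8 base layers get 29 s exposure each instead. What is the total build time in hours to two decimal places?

Layer count = ceil(126 / 0.05) = 2520.
Base layers = 8 × (29 + 7.69), so 293.52 s.
Regular layers = 2512 × (10.2 + 7.69), so 44939.68 s.
Total = 293.52 + 44939.68 = 45233.2 s = 12.56 hours.

12.56 hours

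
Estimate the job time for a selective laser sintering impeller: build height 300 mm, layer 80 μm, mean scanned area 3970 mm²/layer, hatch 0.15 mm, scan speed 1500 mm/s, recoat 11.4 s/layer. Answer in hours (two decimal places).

30.25 hours

Layer count = ceil(300 / 0.08) = 3750.
Per-layer scan distance = 3970 / 0.15 = 26466.7 mm.
Per-layer scan time = 26466.7 / 1500, so 17.6445 s.
Time per layer = 17.6445 + 11.4, so 29.0445 s.
Total: 3750 × 29.0445 s = 108916.875 s → 30.25 hours.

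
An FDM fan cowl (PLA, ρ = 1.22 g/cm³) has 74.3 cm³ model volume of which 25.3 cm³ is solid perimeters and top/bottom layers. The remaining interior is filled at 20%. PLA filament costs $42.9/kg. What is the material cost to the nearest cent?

$1.84

Volume inside the shell = 74.3 − 25.3 = 49 cm³.
Deposited infill = 0.20 × 49, so 9.8 cm³.
Total printed volume = 25.3 + 9.8 = 35.1 cm³.
Mass = 35.1 × 1.22, so 42.822 g.
At $42.9/kg: 42.822/1000 × 42.9 = $1.84.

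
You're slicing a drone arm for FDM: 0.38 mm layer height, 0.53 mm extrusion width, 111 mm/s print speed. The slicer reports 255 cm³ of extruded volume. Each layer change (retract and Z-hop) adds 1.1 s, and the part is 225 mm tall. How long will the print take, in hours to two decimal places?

3.35 hours

Bead cross-section: 0.38 × 0.53 → 0.2014 mm².
Total extruded path = 255000/0.2014 = 1266137 mm.
Time extruding = 1266137 / 111 = 11406.6 s.
Number of layers: 225 / 0.38 → 593 (rounded up).
Z-hop total: 593 × 1.1 → 652.3 s.
Total = 11406.6 + 652.3 = 12058.9 s = 3.35 hours.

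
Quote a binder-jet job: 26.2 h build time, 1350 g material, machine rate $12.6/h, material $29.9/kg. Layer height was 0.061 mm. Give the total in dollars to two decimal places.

$370.49

Machine cost: 12.6 × 26.2 → $330.12.
Material charge = 29.9 × 1350/1000, so $40.365.
Total = 330.12 + 40.365 = 370.485 ≈ $370.49.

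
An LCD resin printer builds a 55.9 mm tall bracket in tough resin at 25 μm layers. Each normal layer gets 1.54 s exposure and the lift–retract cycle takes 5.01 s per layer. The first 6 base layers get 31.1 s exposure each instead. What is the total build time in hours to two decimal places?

Layers = ⌈55.9/0.025⌉ = 2236.
Bottom layers = 6 × (31.1 + 5.01), so 216.66 s.
Regular layers = 2230 × (1.54 + 5.01) = 14606.5 s.
Total = 216.66 + 14606.5 = 14823.16 s = 4.12 hours.

4.12 hours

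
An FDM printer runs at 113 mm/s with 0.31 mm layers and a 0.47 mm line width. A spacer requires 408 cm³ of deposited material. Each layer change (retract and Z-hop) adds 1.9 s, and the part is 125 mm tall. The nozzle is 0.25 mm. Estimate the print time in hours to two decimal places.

7.10 hours

Extrusion cross-section: 0.31 × 0.47 → 0.1457 mm².
Toolpath length = 408 cm³ / 0.1457 mm² = 408000 / 0.1457 = 2800274.5 mm.
Time extruding = 2800274.5 / 113, so 24781.2 s.
Layers = ⌈125/0.31⌉ = 404.
Z-hop total = 404 × 1.9, so 767.6 s.
Total = 24781.2 + 767.6 = 25548.8 s = 7.10 hours.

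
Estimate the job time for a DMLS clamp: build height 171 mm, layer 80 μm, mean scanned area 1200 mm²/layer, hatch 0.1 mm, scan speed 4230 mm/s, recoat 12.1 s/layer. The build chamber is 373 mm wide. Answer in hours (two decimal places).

8.87 hours

Number of layers: 171 / 0.08 → 2138 (rounded up).
Scan path per layer: 1200 / 0.1 → 12000 mm.
Scan time per layer = 12000 / 4230, so 2.8369 s.
Per-layer time = 2.8369 + 12.1 = 14.9369 s.
Total: 2138 × 14.9369 s = 31935.0922 s → 8.87 hours.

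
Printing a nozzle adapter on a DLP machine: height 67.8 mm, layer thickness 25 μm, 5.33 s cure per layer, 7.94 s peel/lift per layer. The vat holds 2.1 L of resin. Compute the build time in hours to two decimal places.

10.00 hours

Number of layers: 67.8 / 0.025 → 2712 (rounded up).
Per-layer time = 5.33 + 7.94, so 13.27 s.
Build time: 2712 × 13.27 s = 35988.24 s, i.e. 10.00 hours.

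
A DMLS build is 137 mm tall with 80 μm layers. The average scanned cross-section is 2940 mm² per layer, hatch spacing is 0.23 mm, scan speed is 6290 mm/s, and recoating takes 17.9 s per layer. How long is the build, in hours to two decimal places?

Layers = ⌈137/0.08⌉ = 1713.
Per-layer scan distance: 2940 / 0.23 → 12782.6 mm.
Per-layer scan time = 12782.6 / 6290, so 2.0322 s.
Layer cycle: 2.0322 + 17.9 → 19.9322 s.
1713 layers × 19.9322 s/layer = 34143.8586 s, i.e. 9.48 hours.

9.48 hours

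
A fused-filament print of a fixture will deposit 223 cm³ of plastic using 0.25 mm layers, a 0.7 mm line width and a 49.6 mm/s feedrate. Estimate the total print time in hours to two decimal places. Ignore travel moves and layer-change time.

7.14 hours

Bead cross-section = 0.25 × 0.7, so 0.175 mm².
Total extruded path = 223000/0.175 = 1274285.7 mm.
Time extruding = 1274285.7 / 49.6, so 25691.2 s.
25691.2 s = 7.14 hours.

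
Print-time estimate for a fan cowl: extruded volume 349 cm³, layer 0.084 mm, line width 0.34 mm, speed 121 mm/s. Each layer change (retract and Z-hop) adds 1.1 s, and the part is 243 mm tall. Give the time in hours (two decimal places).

28.94 hours

Extrusion cross-section = 0.084 × 0.34, so 0.02856 mm².
Total extruded path = 349000/0.02856 = 12219888 mm.
Time extruding = 12219888 / 121, so 100990.8 s.
Layer count = ceil(243 / 0.084) = 2893.
Z-hop total = 2893 × 1.1 = 3182.3 s.
Altogether 100990.8 + 3182.3 = 104173.1 s, i.e. 28.94 hours.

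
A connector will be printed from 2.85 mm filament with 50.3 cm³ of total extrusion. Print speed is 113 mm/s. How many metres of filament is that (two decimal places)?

Cross-section of 2.85 mm filament: π·(2.85/2)² = 6.3794 mm².
L = 50300 mm³ / 6.3794 mm² = 7884.75 mm, i.e. 7.88 m.

7.88 m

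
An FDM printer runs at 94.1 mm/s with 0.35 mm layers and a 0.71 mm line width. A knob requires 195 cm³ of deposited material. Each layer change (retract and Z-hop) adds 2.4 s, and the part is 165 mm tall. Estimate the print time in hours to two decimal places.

Extrusion cross-section = 0.35 × 0.71, so 0.2485 mm².
Path length: 195000 mm³ / 0.2485 mm² → 784708.2 mm.
Extrusion time = 784708.2 / 94.1 = 8339.1 s.
Layers = ⌈165/0.35⌉ = 472.
Non-print overhead = 472 × 2.4, so 1132.8 s.
Altogether 8339.1 + 1132.8 = 9471.9 s, i.e. 2.63 hours.

2.63 hours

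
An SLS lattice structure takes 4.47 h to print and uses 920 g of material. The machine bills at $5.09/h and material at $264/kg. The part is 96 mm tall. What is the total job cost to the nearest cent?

Machine cost = 5.09 × 4.47 = $22.7523.
Feedstock cost = 264 × 920/1000 = $242.88.
Total = 22.7523 + 242.88 = 265.6323 ≈ $265.63.

$265.63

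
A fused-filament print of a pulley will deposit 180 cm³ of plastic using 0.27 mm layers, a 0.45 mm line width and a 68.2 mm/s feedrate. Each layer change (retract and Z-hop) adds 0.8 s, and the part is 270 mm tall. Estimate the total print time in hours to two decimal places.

Extrusion cross-section = 0.27 × 0.45 = 0.1215 mm².
Path length: 180000 mm³ / 0.1215 mm² → 1481481.5 mm.
Time extruding = 1481481.5 / 68.2 = 21722.6 s.
Layers = ⌈270/0.27⌉ = 1000.
Non-print overhead = 1000 × 0.8 = 800 s.
Total = 21722.6 + 800 = 22522.6 s = 6.26 hours.

6.26 hours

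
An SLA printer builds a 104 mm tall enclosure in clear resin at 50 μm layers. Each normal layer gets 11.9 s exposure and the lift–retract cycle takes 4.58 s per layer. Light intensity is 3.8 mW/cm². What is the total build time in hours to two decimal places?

Layer count = ceil(104 / 0.05) = 2080.
Each layer takes = 11.9 + 4.58 = 16.48 s.
Total = 2080 × 16.48 = 34278.4 s = 9.52 hours.

9.52 hours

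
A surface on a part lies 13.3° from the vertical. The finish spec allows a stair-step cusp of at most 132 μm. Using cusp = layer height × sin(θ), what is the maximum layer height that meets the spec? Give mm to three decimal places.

t = h_c / sin θ = 0.132 / 0.2300 = 0.574 mm.

0.574 mm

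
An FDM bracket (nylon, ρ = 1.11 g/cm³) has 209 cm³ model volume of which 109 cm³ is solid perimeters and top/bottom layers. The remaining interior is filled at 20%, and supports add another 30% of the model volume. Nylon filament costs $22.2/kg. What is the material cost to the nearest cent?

$4.72

Infill region = 209 − 109, so 100 cm³.
Deposited infill: 0.20 × 100 → 20 cm³.
Support = 0.30 × 209 = 62.7 cm³.
Total extruded = 109 + 20 + 62.7, so 191.7 cm³.
Mass = 191.7 × 1.11, so 212.787 g.
Cost = 212.787 g / 1000 × $22.2/kg = $4.72.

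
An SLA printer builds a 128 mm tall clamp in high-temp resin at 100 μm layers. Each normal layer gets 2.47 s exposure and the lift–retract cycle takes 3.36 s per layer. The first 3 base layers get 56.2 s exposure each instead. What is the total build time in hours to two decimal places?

2.12 hours

Layers = ⌈128/0.1⌉ = 1280.
Base layers: 3 × (56.2 + 3.36) → 178.68 s.
Normal layers: 1277 × (2.47 + 3.36) → 7444.91 s.
Sum: 178.68 + 7444.91 = 7623.59 s → 2.12 hours.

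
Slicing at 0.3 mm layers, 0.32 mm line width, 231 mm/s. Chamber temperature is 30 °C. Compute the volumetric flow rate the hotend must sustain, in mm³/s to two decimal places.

22.18

Extrusion cross-section = 0.3 × 0.32, so 0.096 mm².
Volumetric flow = 231 × 0.096 = 22.18 mm³/s.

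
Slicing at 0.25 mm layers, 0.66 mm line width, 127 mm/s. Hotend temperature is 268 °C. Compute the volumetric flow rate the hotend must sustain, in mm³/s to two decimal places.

20.96

Extrusion cross-section = 0.25 × 0.66, so 0.165 mm².
Volumetric flow = 127 × 0.165 = 20.96 mm³/s.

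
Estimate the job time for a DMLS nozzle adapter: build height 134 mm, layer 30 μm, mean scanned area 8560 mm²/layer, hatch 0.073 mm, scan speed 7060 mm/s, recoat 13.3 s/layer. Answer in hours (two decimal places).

37.11 hours

Layer count = ceil(134 / 0.03) = 4467.
Per-layer scan distance = 8560 / 0.073, so 117260.3 mm.
Laser time per layer: 117260.3 / 7060 → 16.6091 s.
Per-layer time: 16.6091 + 13.3 → 29.9091 s.
4467 layers × 29.9091 s/layer = 133603.9497 s, i.e. 37.11 hours.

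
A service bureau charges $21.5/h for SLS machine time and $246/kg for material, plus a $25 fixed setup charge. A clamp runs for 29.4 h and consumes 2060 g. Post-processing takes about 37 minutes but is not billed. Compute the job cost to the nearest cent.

Machine cost: 21.5 × 29.4 → $632.10.
Feedstock cost = 246 × 2060/1000, so $506.76.
Total = 632.10 + 506.76 + 25 = $1163.86.

$1163.86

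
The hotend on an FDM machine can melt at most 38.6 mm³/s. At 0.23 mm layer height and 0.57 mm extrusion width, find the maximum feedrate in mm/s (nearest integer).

A = 0.23 × 0.57 = 0.1311 mm².
v_max = Q/A = 38.6/0.1311 = 294.43 mm/s → 294 mm/s.

294 mm/s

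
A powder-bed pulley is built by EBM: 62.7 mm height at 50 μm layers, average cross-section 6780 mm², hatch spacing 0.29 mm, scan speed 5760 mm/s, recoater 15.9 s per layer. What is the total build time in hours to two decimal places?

6.95 hours

Layer count = ceil(62.7 / 0.05) = 1254.
Scan path per layer: 6780 / 0.29 → 23379.3 mm.
Scan time per layer = 23379.3 / 5760 = 4.0589 s.
Per-layer time = 4.0589 + 15.9, so 19.9589 s.
Total: 1254 × 19.9589 s = 25028.4606 s → 6.95 hours.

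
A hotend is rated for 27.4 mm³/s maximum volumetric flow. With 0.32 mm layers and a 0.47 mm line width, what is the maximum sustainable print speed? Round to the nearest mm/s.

Extrusion cross-section: 0.32 × 0.47 → 0.1504 mm².
v_max = Q/A = 27.4/0.1504 = 182.18 mm/s → 182 mm/s.

182 mm/s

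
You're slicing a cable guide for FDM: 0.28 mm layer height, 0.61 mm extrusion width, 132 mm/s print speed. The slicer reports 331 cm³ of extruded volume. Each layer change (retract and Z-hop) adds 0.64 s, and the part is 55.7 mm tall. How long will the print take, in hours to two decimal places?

4.11 hours

Line area = 0.28 × 0.61, so 0.1708 mm².
Path length: 331000 mm³ / 0.1708 mm² → 1937939.1 mm.
Time extruding: 1937939.1 / 132 → 14681.4 s.
Layer count = ceil(55.7 / 0.28) = 199.
Non-print overhead = 199 × 0.64, so 127.36 s.
Total = 14681.4 + 127.36 = 14808.76 s = 4.11 hours.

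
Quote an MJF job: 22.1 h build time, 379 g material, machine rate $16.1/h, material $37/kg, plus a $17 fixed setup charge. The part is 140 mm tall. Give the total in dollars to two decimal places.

Time charge = 16.1 × 22.1, so $355.81.
Material charge = 37 × 379/1000 = $14.023.
Adding setup: 355.81 + 14.023 + 17 → 386.833 ≈ $386.83.

$386.83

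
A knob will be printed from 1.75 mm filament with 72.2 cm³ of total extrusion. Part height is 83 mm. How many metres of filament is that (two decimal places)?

Cross-section of 1.75 mm filament: π·(1.75/2)² = 2.4053 mm².
L = 72200 mm³ / 2.4053 mm² = 30017.05 mm, i.e. 30.02 m.

30.02 m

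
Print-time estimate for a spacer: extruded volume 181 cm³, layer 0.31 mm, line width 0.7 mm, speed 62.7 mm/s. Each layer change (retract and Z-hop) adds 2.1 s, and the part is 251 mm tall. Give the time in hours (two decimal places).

Line area: 0.31 × 0.7 → 0.217 mm².
Total extruded path = 181000/0.217 = 834101.4 mm.
Print-move time = 834101.4 / 62.7 = 13303.1 s.
Layers = ⌈251/0.31⌉ = 810.
Z-hop total = 810 × 2.1, so 1701 s.
Altogether 13303.1 + 1701 = 15004.1 s, i.e. 4.17 hours.

4.17 hours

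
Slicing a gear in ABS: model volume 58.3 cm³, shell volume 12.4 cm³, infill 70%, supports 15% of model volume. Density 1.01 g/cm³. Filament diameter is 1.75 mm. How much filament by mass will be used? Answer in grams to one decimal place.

Volume inside the shell = 58.3 − 12.4, so 45.9 cm³.
Infill deposited = 0.70 × 45.9, so 32.13 cm³.
Support = 0.15 × 58.3, so 8.745 cm³.
Deposited volume: 12.4 + 32.13 + 8.745 → 53.275 cm³.
Mass = 53.275 × 1.01, so 53.80775 g.

53.8 g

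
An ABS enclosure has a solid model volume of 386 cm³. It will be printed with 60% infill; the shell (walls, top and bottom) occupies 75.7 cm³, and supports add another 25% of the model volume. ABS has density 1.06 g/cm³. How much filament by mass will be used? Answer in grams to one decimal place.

379.9 g

Volume inside the shell = 386 − 75.7, so 310.3 cm³.
Infill deposited = 0.60 × 310.3, so 186.18 cm³.
Support: 0.25 × 386 → 96.5 cm³.
Total extruded = 75.7 + 186.18 + 96.5 = 358.38 cm³.
Mass = 358.38 × 1.06 = 379.8828 g.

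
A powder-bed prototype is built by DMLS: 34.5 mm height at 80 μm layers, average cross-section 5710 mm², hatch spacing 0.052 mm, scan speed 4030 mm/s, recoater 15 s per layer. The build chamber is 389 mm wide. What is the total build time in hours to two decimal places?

Layer count = ceil(34.5 / 0.08) = 432.
Hatch length per layer = 5710 / 0.052, so 109807.7 mm.
Laser time per layer = 109807.7 / 4030 = 27.2476 s.
Layer cycle = 27.2476 + 15 = 42.2476 s.
Total: 432 × 42.2476 s = 18250.9632 s → 5.07 hours.

5.07 hours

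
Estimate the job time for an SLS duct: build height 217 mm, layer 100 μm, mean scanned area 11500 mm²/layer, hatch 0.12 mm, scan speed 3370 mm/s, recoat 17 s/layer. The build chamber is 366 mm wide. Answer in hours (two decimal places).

27.39 hours

Number of layers: 217 / 0.1 → 2170 (rounded up).
Per-layer scan distance: 11500 / 0.12 → 95833.3 mm.
Per-layer scan time = 95833.3 / 3370 = 28.4372 s.
Layer cycle = 28.4372 + 17, so 45.4372 s.
Total: 2170 × 45.4372 s = 98598.724 s → 27.39 hours.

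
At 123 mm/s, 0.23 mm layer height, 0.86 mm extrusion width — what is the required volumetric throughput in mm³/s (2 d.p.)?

Extrusion cross-section: 0.23 × 0.86 → 0.1978 mm².
Volumetric flow = 123 × 0.1978 = 24.33 mm³/s.

24.33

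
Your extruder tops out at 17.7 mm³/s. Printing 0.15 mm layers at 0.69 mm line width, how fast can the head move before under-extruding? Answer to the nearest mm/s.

171 mm/s

A: 0.15 × 0.69 → 0.1035 mm².
Max speed = 17.7 / 0.1035 = 171.01 ≈ 171 mm/s.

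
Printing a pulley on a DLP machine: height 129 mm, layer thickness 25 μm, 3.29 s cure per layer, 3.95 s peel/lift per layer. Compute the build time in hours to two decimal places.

10.38 hours

Number of layers: 129 / 0.025 → 5160 (rounded up).
Per-layer time: 3.29 + 3.95 → 7.24 s.
Total = 5160 × 7.24 = 37358.4 s = 10.38 hours.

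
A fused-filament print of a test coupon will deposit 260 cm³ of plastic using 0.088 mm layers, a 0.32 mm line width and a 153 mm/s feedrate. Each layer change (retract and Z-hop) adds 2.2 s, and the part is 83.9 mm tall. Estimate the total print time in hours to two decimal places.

Bead cross-section = 0.088 × 0.32, so 0.02816 mm².
Total extruded path = 260000/0.02816 = 9232954.5 mm.
Print-move time: 9232954.5 / 153 → 60346.1 s.
Number of layers: 83.9 / 0.088 → 954 (rounded up).
Non-print overhead = 954 × 2.2, so 2098.8 s.
Altogether 60346.1 + 2098.8 = 62444.9 s, i.e. 17.35 hours.

17.35 hours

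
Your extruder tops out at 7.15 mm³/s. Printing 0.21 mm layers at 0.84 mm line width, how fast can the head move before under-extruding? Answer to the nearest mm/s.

41 mm/s

Extrusion cross-section = 0.21 × 0.84, so 0.1764 mm².
v_max = Q/A = 7.15/0.1764 = 40.53 mm/s → 41 mm/s.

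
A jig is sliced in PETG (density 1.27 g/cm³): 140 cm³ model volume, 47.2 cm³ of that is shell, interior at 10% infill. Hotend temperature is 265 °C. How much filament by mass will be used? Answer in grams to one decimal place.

71.7 g

Infill region = 140 − 47.2 = 92.8 cm³.
Infill deposited = 0.10 × 92.8, so 9.28 cm³.
Total printed volume: 47.2 + 9.28 → 56.48 cm³.
Mass = 56.48 × 1.27, so 71.7296 g.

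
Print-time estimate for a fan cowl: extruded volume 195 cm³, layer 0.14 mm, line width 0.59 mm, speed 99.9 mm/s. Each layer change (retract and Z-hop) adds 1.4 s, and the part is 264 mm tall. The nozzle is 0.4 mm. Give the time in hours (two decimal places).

7.30 hours

Line area = 0.14 × 0.59, so 0.0826 mm².
Total extruded path = 195000/0.0826 = 2360774.8 mm.
Print-move time: 2360774.8 / 99.9 → 23631.4 s.
Number of layers: 264 / 0.14 → 1886 (rounded up).
Non-print overhead = 1886 × 1.4, so 2640.4 s.
Altogether 23631.4 + 2640.4 = 26271.8 s, i.e. 7.30 hours.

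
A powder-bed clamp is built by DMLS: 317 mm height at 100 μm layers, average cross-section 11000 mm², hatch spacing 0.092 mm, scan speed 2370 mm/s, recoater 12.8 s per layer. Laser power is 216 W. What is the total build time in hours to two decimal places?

Number of layers: 317 / 0.1 → 3170 (rounded up).
Scan path per layer = 11000 / 0.092, so 119565.2 mm.
Laser time per layer = 119565.2 / 2370, so 50.4495 s.
Per-layer time: 50.4495 + 12.8 → 63.2495 s.
Build time = 3170 × 63.2495 = 200500.915 s = 55.69 hours.

55.69 hours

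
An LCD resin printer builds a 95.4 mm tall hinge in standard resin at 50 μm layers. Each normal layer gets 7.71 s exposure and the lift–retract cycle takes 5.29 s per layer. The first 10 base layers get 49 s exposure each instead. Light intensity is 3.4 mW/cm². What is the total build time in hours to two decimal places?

Number of layers: 95.4 / 0.05 → 1908 (rounded up).
Burn-in layers = 10 × (49 + 5.29), so 542.9 s.
Normal layers = 1898 × (7.71 + 5.29), so 24674 s.
Total = 542.9 + 24674 = 25216.9 s = 7.00 hours.

7.00 hours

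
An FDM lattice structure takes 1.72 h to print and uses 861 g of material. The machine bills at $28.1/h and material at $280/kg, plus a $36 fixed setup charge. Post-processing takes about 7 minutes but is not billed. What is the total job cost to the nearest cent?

Machine cost: 28.1 × 1.72 → $48.332.
Feedstock cost: 280 × 861/1000 → $241.08.
Adding setup: 48.332 + 241.08 + 36 → 325.412 ≈ $325.41.

$325.41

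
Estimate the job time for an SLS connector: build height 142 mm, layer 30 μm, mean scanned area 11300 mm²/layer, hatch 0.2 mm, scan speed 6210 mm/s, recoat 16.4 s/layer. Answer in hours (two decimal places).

Layers = ⌈142/0.03⌉ = 4734.
Hatch length per layer = 11300 / 0.2 = 56500 mm.
Scan time per layer = 56500 / 6210 = 9.0982 s.
Time per layer: 9.0982 + 16.4 → 25.4982 s.
Build time = 4734 × 25.4982 = 120708.4788 s = 33.53 hours.

33.53 hours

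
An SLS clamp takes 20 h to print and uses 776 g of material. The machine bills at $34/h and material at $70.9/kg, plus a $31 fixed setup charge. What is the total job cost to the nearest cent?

$766.02

Time charge = 34 × 20 = $680.00.
Material cost = 70.9 × 776/1000 = $55.0184.
Total = 680.00 + 55.0184 + 31 = 766.0184 ≈ $766.02.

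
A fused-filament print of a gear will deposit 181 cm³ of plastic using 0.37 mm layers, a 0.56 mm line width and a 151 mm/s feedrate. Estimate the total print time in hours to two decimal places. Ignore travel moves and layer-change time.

Extrusion cross-section = 0.37 × 0.56, so 0.2072 mm².
Path length: 181000 mm³ / 0.2072 mm² → 873552.1 mm.
Extrusion time = 873552.1 / 151, so 5785.1 s.
5785.1 s = 1.61 hours.

1.61 hours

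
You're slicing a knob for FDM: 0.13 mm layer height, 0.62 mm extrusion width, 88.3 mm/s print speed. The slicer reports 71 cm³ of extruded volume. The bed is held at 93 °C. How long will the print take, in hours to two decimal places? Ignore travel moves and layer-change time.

Line area = 0.13 × 0.62 = 0.0806 mm².
Total extruded path = 71000/0.0806 = 880893.3 mm.
Extrusion time: 880893.3 / 88.3 → 9976.1 s.
Converting: 9976.1 s = 2.77 hours.

2.77 hours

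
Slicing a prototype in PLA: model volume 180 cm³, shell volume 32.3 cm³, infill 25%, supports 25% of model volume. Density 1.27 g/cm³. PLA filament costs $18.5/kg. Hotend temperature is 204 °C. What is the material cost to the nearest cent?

$2.68

Volume inside the shell: 180 − 32.3 → 147.7 cm³.
Infill volume: 0.25 × 147.7 → 36.925 cm³.
Support = 0.25 × 180 = 45 cm³.
Total extruded = 32.3 + 36.925 + 45 = 114.225 cm³.
Mass = 114.225 × 1.27, so 145.06575 g.
At $18.5/kg: 145.06575/1000 × 18.5 = $2.68.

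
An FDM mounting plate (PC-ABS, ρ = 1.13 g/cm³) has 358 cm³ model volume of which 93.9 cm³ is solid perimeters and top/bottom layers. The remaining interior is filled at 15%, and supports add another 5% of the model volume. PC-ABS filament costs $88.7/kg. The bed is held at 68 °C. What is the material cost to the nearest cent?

$15.18

Interior volume = 358 − 93.9, so 264.1 cm³.
Infill volume: 0.15 × 264.1 → 39.615 cm³.
Support = 0.05 × 358, so 17.9 cm³.
Total extruded = 93.9 + 39.615 + 17.9, so 151.415 cm³.
Mass = 151.415 × 1.13, so 171.09895 g.
Cost = 171.09895 g / 1000 × $88.7/kg = $15.18.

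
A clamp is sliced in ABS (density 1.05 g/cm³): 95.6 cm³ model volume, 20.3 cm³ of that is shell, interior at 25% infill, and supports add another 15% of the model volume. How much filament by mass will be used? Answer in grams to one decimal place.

56.1 g

Interior volume: 95.6 − 20.3 → 75.3 cm³.
Infill deposited: 0.25 × 75.3 → 18.825 cm³.
Support = 0.15 × 95.6, so 14.34 cm³.
Total extruded: 20.3 + 18.825 + 14.34 → 53.465 cm³.
Mass = 53.465 × 1.05 = 56.13825 g.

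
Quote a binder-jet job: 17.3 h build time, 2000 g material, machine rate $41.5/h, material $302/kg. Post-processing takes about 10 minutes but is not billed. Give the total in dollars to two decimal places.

Time charge = 41.5 × 17.3 = $717.95.
Material cost = 302 × 2000/1000, so $604.00.
Job cost: 717.95 + 604.00 = $1321.95.

$1321.95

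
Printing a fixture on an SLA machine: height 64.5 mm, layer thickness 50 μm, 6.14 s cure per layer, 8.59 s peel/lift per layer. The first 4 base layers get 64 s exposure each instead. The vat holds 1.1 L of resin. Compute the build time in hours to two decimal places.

Layers = ⌈64.5/0.05⌉ = 1290.
Burn-in layers: 4 × (64 + 8.59) → 290.36 s.
Normal layers = 1286 × (6.14 + 8.59), so 18942.78 s.
Total = 290.36 + 18942.78 = 19233.14 s = 5.34 hours.

5.34 hours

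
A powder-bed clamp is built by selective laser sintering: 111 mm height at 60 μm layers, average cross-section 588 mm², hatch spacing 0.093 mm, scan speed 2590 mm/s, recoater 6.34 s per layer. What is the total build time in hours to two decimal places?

4.51 hours

Layer count = ceil(111 / 0.06) = 1850.
Hatch length per layer = 588 / 0.093, so 6322.6 mm.
Per-layer scan time = 6322.6 / 2590, so 2.4412 s.
Layer cycle = 2.4412 + 6.34 = 8.7812 s.
Build time = 1850 × 8.7812 = 16245.22 s = 4.51 hours.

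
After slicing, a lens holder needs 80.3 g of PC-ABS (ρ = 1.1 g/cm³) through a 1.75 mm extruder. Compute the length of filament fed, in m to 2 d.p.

Extruded volume: 80.3/1.1 = 73 cm³ (73000 mm³).
A = π r² = π × 0.875² = 2.4053 mm².
Length = 73000 / 2.4053 = 30349.64 mm = 30.35 m.

30.35 m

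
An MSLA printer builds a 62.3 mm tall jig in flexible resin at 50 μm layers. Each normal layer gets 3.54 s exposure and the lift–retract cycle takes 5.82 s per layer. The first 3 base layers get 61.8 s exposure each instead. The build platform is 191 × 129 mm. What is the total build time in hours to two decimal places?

3.29 hours

Number of layers: 62.3 / 0.05 → 1246 (rounded up).
Bottom layers: 3 × (61.8 + 5.82) → 202.86 s.
Remaining layers = 1243 × (3.54 + 5.82) = 11634.48 s.
Total = 202.86 + 11634.48 = 11837.34 s = 3.29 hours.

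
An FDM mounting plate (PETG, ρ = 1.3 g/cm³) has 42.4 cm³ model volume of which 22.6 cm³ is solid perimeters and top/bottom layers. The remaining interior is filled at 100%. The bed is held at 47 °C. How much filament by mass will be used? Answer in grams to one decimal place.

55.1 g

Volume inside the shell = 42.4 − 22.6, so 19.8 cm³.
Infill volume = 1.00 × 19.8, so 19.8 cm³.
Total printed volume = 22.6 + 19.8, so 42.4 cm³.
Mass = 42.4 × 1.3, so 55.12 g.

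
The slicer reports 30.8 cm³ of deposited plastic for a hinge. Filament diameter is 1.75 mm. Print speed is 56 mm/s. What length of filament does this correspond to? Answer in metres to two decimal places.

Filament cross-section = π × (1.75/2)² = 2.4053 mm².
L = 30800 mm³ / 2.4053 mm² = 12805.06 mm, i.e. 12.81 m.

12.81 m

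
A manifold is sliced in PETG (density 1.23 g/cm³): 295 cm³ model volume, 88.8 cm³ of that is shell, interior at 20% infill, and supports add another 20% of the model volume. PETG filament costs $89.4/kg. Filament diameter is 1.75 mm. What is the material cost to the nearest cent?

Interior volume = 295 − 88.8, so 206.2 cm³.
Infill volume: 0.20 × 206.2 → 41.24 cm³.
Support = 0.20 × 295 = 59 cm³.
Deposited volume: 88.8 + 41.24 + 59 → 189.04 cm³.
Mass: 189.04 × 1.23 → 232.5192 g.
At $89.4/kg: 232.5192/1000 × 89.4 = $20.79.

$20.79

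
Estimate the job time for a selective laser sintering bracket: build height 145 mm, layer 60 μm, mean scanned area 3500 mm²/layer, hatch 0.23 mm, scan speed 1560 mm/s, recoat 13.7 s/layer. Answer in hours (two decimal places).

Layer count = ceil(145 / 0.06) = 2417.
Per-layer scan distance = 3500 / 0.23, so 15217.4 mm.
Laser time per layer = 15217.4 / 1560, so 9.7547 s.
Time per layer = 9.7547 + 13.7 = 23.4547 s.
Build time = 2417 × 23.4547 = 56690.0099 s = 15.75 hours.

15.75 hours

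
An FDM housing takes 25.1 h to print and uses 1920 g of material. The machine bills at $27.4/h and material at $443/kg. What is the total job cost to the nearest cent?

$1538.30

Machine-time cost: 27.4 × 25.1 → $687.74.
Feedstock cost = 443 × 1920/1000 = $850.56.
Job cost: 687.74 + 850.56 = $1538.30.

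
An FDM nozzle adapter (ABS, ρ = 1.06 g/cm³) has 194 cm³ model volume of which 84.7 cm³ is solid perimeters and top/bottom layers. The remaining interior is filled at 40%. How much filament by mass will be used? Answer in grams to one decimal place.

Interior volume: 194 − 84.7 → 109.3 cm³.
Deposited infill = 0.40 × 109.3 = 43.72 cm³.
Total printed volume = 84.7 + 43.72 = 128.42 cm³.
Mass: 128.42 × 1.06 → 136.1252 g.

136.1 g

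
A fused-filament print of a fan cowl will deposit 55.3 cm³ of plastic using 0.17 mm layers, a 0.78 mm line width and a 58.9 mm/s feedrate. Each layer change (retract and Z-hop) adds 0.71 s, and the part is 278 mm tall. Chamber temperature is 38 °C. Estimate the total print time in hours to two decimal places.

2.29 hours

Bead cross-section: 0.17 × 0.78 → 0.1326 mm².
Path length: 55300 mm³ / 0.1326 mm² → 417043.7 mm.
Time extruding = 417043.7 / 58.9, so 7080.5 s.
Layers = ⌈278/0.17⌉ = 1636.
Layer-change overhead = 1636 × 0.71 = 1161.56 s.
Altogether 7080.5 + 1161.56 = 8242.06 s, i.e. 2.29 hours.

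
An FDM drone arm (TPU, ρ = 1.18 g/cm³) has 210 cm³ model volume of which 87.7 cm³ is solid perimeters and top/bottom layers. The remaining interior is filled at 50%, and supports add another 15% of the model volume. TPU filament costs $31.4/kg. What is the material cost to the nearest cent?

Volume inside the shell = 210 − 87.7 = 122.3 cm³.
Deposited infill = 0.50 × 122.3, so 61.15 cm³.
Support: 0.15 × 210 → 31.5 cm³.
Deposited volume: 87.7 + 61.15 + 31.5 → 180.35 cm³.
Mass = 180.35 × 1.18, so 212.813 g.
At $31.4/kg: 212.813/1000 × 31.4 = $6.68.

$6.68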